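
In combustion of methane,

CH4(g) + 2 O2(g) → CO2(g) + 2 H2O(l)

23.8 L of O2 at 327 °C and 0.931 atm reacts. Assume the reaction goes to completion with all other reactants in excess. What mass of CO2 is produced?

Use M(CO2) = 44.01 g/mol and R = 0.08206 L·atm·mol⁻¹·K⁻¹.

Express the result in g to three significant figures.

n(O2) = PV/RT = (0.931 × 23.8) / (0.08206 × 600.15) = 0.4499 mol
n(CO2) = (1/2) × 0.4499 = 0.2250 mol
m(CO2) = 0.2250 × 44.01 = 9.902 g

9.90 g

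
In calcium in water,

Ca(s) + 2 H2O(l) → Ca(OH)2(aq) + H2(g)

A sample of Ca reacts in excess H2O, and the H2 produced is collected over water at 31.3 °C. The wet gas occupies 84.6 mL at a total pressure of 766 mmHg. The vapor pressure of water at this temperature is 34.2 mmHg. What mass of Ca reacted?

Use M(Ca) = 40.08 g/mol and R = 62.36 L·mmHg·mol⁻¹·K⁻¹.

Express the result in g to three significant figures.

P(H2) = 766 − 34.2 = 731.8 mmHg
n(H2) = PV/RT = (731.8 × 0.08460) / (62.36 × 304.45) = 0.003261 mol
n(Ca) = (1/1) × 0.003261 = 0.003261 mol
m(Ca) = 0.003261 × 40.08 = 0.1307 g

0.131 g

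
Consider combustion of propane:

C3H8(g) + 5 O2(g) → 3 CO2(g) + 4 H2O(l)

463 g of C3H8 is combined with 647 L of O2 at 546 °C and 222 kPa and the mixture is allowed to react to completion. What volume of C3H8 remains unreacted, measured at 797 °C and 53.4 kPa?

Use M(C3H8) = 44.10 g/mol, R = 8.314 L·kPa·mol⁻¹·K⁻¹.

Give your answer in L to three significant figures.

n(C3H8) = 463 / 44.10 = 10.50 mol
n(O2) = PV/RT = (222 × 647) / (8.314 × 819.15) = 21.09 mol
For 10.50 mol C3H8, stoichiometry requires (5/1) × 10.50 = 52.50 mol O2; 21.09 mol is available, so O2 is limiting.
n(C3H8) consumed = (1/5) × 21.09 = 4.218 mol; remaining = 10.50 − 4.218 = 6.282 mol
V(C3H8) = nRT/P = 6.282 × 8.314 × 1070.15 / 53.4 = 1047 L

1050 L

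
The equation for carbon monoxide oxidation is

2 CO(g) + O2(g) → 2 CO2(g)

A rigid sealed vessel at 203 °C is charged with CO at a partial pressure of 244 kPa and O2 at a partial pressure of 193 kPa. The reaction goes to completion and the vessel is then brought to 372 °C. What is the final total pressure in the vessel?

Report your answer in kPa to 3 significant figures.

At constant V, partial pressures at 203 °C are proportional to moles, so apply stoichiometry directly to pressures.
P(O2) required for 244 kPa of CO = (1/2) × 244 = 122.0 kPa; available 193 kPa, so CO is limiting.
P(O2) remaining = 193 − (1/2) × 244 = 71.00 kPa
P(gaseous products) = (2)/2 × 244 = 244.0 kPa
P_total at 203 °C = 71.00 + 244.0 = 315.0 kPa
Scaling to 372 °C: P = 315.0 × 645.15/476.15 = 426.8 kPa

427 kPa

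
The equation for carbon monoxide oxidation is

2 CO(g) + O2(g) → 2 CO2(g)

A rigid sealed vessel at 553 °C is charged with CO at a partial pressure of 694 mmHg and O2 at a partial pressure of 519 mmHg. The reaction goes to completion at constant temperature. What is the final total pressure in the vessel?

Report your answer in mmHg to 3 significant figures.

866 mmHg

At constant V, partial pressures at 553 °C are proportional to moles, so apply stoichiometry directly to pressures.
P(O2) required for 694 mmHg of CO = (1/2) × 694 = 347.0 mmHg; available 519 mmHg, so CO is limiting.
P(O2) remaining = 519 − (1/2) × 694 = 172.0 mmHg
P(gaseous products) = (2)/2 × 694 = 694.0 mmHg
P_total at 553 °C = 172.0 + 694.0 = 866.0 mmHg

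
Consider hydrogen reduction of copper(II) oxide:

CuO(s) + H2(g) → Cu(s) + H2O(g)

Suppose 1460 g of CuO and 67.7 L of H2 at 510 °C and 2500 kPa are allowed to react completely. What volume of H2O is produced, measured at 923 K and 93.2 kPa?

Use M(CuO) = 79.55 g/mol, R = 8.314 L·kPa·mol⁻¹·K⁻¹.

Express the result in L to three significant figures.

1510 L

n(CuO) = 1460 / 79.55 = 18.35 mol
n(H2) = PV/RT = (2500 × 67.7) / (8.314 × 783.15) = 25.99 mol
For 18.35 mol CuO, stoichiometry requires (1/1) × 18.35 = 18.35 mol H2; 25.99 mol is available, so CuO is limiting.
n(H2O) = (1/1) × 18.35 = 18.35 mol
V(H2O) = nRT/P = 18.35 × 8.314 × 923 / 93.2 = 1511 L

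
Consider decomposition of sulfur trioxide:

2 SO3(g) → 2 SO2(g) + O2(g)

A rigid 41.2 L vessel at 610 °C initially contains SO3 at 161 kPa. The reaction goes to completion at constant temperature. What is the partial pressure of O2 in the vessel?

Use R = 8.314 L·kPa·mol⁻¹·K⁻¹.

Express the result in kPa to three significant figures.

n(SO3)₀ = PV/RT = (161 × 41.2) / (8.314 × 883.15) = 0.9034 mol
n(O2) = (1/2) × 0.9034 = 0.4517 mol
P(O2) = nRT/V = 0.4517 × 8.314 × 883.15 / 41.2 = 80.50 kPa

80.5 kPa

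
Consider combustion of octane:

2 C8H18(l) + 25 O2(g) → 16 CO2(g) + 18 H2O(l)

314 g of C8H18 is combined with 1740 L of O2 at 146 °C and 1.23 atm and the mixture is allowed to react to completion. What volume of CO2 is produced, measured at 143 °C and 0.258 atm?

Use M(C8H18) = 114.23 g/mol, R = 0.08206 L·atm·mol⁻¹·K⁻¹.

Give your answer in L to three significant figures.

n(C8H18) = 314 / 114.23 = 2.749 mol
n(O2) = PV/RT = (1.23 × 1740) / (0.08206 × 419.15) = 62.22 mol
For 2.749 mol C8H18, stoichiometry requires (25/2) × 2.749 = 34.36 mol O2; 62.22 mol is available, so C8H18 is limiting.
n(CO2) = (16/2) × 2.749 = 21.99 mol
V(CO2) = nRT/P = 21.99 × 0.08206 × 416.15 / 0.258 = 2911 L

2910 L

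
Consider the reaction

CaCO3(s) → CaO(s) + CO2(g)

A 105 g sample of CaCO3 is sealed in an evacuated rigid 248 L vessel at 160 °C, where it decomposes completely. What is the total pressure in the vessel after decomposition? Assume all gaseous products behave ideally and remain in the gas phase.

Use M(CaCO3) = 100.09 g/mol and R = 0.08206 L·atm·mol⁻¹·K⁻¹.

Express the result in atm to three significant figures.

n(CaCO3) = 105 / 100.09 = 1.049 mol
n(gas produced) = (1/1) × 1.049 = 1.049 mol
P = nRT/V = 1.049 × 0.08206 × 433.15 / 248 = 0.1503 atm

0.150 atm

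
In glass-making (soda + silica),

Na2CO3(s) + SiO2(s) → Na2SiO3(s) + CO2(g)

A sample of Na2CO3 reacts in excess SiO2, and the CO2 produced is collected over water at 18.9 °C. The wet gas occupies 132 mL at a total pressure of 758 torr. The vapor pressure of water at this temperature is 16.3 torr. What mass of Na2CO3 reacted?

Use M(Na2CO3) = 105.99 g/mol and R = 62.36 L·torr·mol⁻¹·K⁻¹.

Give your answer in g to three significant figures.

P(CO2) = 758 − 16.3 = 741.7 torr
n(CO2) = PV/RT = (741.7 × 0.1320) / (62.36 × 292.05) = 0.005376 mol
n(Na2CO3) = (1/1) × 0.005376 = 0.005376 mol
m(Na2CO3) = 0.005376 × 105.99 = 0.5698 g

0.570 g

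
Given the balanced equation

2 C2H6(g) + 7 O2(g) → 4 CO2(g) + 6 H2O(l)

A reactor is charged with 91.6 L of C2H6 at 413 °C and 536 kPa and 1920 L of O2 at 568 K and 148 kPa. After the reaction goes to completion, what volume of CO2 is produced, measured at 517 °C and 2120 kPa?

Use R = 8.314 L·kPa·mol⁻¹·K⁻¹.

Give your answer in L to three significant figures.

n(C2H6) = PV/RT = (536 × 91.6) / (8.314 × 686.15) = 8.607 mol
n(O2) = PV/RT = (148 × 1920) / (8.314 × 568) = 60.17 mol
For 8.607 mol C2H6, stoichiometry requires (7/2) × 8.607 = 30.12 mol O2; 60.17 mol is available, so C2H6 is limiting.
n(CO2) = (4/2) × 8.607 = 17.21 mol
V(CO2) = nRT/P = 17.21 × 8.314 × 790.15 / 2120 = 53.33 L

53.3 L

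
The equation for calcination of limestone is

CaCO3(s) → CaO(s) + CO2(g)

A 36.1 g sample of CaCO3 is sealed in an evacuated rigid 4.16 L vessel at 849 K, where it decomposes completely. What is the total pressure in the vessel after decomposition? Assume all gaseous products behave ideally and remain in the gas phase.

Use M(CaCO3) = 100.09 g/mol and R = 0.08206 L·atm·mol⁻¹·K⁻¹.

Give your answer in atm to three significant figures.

6.04 atm

n(CaCO3) = 36.1 / 100.09 = 0.3607 mol
n(gas produced) = (1/1) × 0.3607 = 0.3607 mol
P = nRT/V = 0.3607 × 0.08206 × 849 / 4.16 = 6.041 atm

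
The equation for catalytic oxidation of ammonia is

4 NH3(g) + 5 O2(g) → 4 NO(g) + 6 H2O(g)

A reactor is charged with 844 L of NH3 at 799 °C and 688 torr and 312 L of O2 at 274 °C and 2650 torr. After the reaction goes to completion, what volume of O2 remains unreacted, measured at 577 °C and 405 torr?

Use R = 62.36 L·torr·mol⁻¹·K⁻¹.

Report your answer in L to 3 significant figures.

n(NH3) = PV/RT = (688 × 844) / (62.36 × 1072.15) = 8.685 mol
n(O2) = PV/RT = (2650 × 312) / (62.36 × 547.15) = 24.23 mol
For 8.685 mol NH3, stoichiometry requires (5/4) × 8.685 = 10.86 mol O2; 24.23 mol is available, so NH3 is limiting.
n(O2) consumed = (5/4) × 8.685 = 10.86 mol; remaining = 24.23 − 10.86 = 13.37 mol
V(O2) = nRT/P = 13.37 × 62.36 × 850.15 / 405 = 1750 L

1750 L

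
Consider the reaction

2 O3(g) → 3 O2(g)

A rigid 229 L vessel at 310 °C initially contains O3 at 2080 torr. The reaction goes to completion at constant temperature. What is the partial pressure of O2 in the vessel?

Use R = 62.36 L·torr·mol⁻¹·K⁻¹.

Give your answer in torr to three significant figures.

n(O3)₀ = PV/RT = (2080 × 229) / (62.36 × 583.15) = 13.10 mol
n(O2) = (3/2) × 13.10 = 19.65 mol
P(O2) = nRT/V = 19.65 × 62.36 × 583.15 / 229 = 3120 torr

3120 torr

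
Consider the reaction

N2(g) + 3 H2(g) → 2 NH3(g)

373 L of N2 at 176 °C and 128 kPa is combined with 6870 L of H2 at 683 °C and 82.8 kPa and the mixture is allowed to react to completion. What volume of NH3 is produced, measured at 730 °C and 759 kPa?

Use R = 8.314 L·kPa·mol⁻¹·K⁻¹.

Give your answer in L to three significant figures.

n(N2) = PV/RT = (128 × 373) / (8.314 × 449.15) = 12.79 mol
n(H2) = PV/RT = (82.8 × 6870) / (8.314 × 956.15) = 71.56 mol
For 12.79 mol N2, stoichiometry requires (3/1) × 12.79 = 38.37 mol H2; 71.56 mol is available, so N2 is limiting.
n(NH3) = (2/1) × 12.79 = 25.58 mol
V(NH3) = nRT/P = 25.58 × 8.314 × 1003.15 / 759 = 281.1 L

281 L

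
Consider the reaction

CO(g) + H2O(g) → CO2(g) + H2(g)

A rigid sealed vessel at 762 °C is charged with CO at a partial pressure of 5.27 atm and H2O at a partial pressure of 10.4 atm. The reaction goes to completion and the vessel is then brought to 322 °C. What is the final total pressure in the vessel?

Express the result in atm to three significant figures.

With V and T fixed, P_i ∝ n_i, so the mole ratios apply directly to partial pressures at 762 °C.
P(H2O) required for 5.27 atm of CO = (1/1) × 5.27 = 5.270 atm; available 10.4 atm, so CO is limiting.
P(H2O) remaining = 10.4 − (1/1) × 5.27 = 5.130 atm
P(gaseous products) = (1+1)/1 × 5.27 = 10.54 atm
P_total at 762 °C = 5.130 + 10.54 = 15.67 atm
Scaling to 322 °C: P = 15.67 × 595.15/1035.15 = 9.009 atm

9.01 atm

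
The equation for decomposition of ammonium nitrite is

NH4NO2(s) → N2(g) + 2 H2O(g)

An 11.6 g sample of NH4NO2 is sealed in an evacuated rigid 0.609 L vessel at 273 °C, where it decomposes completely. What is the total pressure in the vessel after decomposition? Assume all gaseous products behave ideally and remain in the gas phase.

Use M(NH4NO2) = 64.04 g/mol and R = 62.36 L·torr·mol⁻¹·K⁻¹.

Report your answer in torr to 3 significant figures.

30400 torr

n(NH4NO2) = 11.6 / 64.04 = 0.1811 mol
n(gas produced) = (3/1) × 0.1811 = 0.5433 mol
P = nRT/V = 0.5433 × 62.36 × 546.15 / 0.609 = 30380 torr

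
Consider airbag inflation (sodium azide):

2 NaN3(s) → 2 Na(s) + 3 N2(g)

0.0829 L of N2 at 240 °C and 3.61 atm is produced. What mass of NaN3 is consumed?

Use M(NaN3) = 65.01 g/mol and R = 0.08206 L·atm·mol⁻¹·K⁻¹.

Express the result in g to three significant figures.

0.308 g

n(N2) = PV/RT = (3.61 × 0.0829) / (0.08206 × 513.15) = 0.007107 mol
n(NaN3) = (2/3) × 0.007107 = 0.004738 mol
m(NaN3) = 0.004738 × 65.01 = 0.3080 g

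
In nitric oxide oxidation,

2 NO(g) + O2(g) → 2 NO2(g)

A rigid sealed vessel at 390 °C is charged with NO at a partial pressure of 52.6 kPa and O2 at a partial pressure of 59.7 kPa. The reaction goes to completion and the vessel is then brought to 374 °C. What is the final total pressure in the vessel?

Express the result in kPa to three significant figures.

83.9 kPa

With V and T fixed, P_i ∝ n_i, so the mole ratios apply directly to partial pressures at 390 °C.
P(O2) required for 52.6 kPa of NO = (1/2) × 52.6 = 26.30 kPa; available 59.7 kPa, so NO is limiting.
P(O2) remaining = 59.7 − (1/2) × 52.6 = 33.40 kPa
P(gaseous products) = (2)/2 × 52.6 = 52.60 kPa
P_total at 390 °C = 33.40 + 52.60 = 86.00 kPa
Scaling to 374 °C: P = 86.00 × 647.15/663.15 = 83.93 kPa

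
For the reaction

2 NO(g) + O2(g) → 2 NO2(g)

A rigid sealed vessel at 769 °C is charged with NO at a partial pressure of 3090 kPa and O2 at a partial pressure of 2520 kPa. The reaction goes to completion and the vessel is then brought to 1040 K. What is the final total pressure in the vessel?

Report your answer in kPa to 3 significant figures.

With V and T fixed, P_i ∝ n_i, so the mole ratios apply directly to partial pressures at 769 °C.
P(O2) required for 3090 kPa of NO = (1/2) × 3090 = 1545 kPa; available 2520 kPa, so NO is limiting.
P(O2) remaining = 2520 − (1/2) × 3090 = 975.0 kPa
P(gaseous products) = (2)/2 × 3090 = 3090 kPa
P_total at 769 °C = 975.0 + 3090 = 4065 kPa
Scaling to 1040 K: P = 4065 × 1040/1042.15 = 4057 kPa

4060 kPa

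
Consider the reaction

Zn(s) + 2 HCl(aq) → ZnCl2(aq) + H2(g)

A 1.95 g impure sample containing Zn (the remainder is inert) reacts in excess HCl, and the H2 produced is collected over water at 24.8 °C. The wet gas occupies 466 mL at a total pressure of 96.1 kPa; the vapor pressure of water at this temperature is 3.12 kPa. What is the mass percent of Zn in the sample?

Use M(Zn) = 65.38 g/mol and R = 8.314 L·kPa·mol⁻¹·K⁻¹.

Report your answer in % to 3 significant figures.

P(H2) = 96.1 − 3.12 = 92.98 kPa
n(H2) = PV/RT = (92.98 × 0.4660) / (8.314 × 297.95) = 0.01749 mol
n(Zn) = (1/1) × 0.01749 = 0.01749 mol
m(Zn) = 0.01749 × 65.38 = 1.143 g
%Zn = 1.143 / 1.95 × 100 = 58.62%

58.6 %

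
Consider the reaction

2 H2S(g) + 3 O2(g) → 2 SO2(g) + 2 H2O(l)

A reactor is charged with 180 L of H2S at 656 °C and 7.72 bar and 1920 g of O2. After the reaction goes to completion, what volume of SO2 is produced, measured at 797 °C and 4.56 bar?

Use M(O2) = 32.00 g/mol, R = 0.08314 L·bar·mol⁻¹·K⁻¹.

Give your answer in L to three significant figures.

n(H2S) = PV/RT = (7.72 × 180) / (0.08314 × 929.15) = 17.99 mol
n(O2) = 1920 / 32.00 = 60.00 mol
For 17.99 mol H2S, stoichiometry requires (3/2) × 17.99 = 26.98 mol O2; 60.00 mol is available, so H2S is limiting.
n(SO2) = (2/2) × 17.99 = 17.99 mol
V(SO2) = nRT/P = 17.99 × 0.08314 × 1070.15 / 4.56 = 351.0 L

351 L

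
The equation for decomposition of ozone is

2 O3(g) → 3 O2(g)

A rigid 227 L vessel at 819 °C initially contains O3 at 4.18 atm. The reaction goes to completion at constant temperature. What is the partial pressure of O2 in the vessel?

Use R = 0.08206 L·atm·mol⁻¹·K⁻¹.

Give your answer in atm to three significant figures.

6.27 atm

n(O3)₀ = PV/RT = (4.18 × 227) / (0.08206 × 1092.15) = 10.59 mol
n(O2) = (3/2) × 10.59 = 15.88 mol
P(O2) = nRT/V = 15.88 × 0.08206 × 1092.15 / 227 = 6.270 atm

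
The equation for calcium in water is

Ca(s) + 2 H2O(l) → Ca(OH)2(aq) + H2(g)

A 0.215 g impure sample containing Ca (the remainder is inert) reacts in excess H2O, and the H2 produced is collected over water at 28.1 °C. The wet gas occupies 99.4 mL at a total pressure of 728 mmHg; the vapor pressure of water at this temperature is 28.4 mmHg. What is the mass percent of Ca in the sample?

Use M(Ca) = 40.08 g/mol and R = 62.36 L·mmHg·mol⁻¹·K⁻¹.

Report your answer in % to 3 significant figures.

P(H2) = 728 − 28.4 = 699.6 mmHg
n(H2) = PV/RT = (699.6 × 0.09940) / (62.36 × 301.25) = 0.003702 mol
n(Ca) = (1/1) × 0.003702 = 0.003702 mol
m(Ca) = 0.003702 × 40.08 = 0.1484 g
%Ca = 0.1484 / 0.215 × 100 = 69.02%

69.0 %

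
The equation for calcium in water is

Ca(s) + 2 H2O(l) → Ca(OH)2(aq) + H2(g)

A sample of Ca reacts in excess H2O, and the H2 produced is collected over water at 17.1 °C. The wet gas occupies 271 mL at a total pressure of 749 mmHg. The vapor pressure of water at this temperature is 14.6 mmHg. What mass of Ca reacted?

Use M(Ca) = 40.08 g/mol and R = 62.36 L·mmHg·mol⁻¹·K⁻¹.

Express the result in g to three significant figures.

0.441 g

P(H2) = 749 − 14.6 = 734.4 mmHg
n(H2) = PV/RT = (734.4 × 0.2710) / (62.36 × 290.25) = 0.01100 mol
n(Ca) = (1/1) × 0.01100 = 0.01100 mol
m(Ca) = 0.01100 × 40.08 = 0.4409 g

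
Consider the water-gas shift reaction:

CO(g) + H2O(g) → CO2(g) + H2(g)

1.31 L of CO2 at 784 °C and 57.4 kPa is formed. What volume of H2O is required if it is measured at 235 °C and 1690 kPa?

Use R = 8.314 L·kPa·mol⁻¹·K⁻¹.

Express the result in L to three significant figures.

0.0214 L

n(CO2) = PV/RT = (57.4 × 1.31) / (8.314 × 1057.15) = 0.008555 mol
n(H2O) = (1/1) × 0.008555 = 0.008555 mol
V = nRT/P = 0.008555 × 8.314 × 508.15 / 1690 = 0.02139 L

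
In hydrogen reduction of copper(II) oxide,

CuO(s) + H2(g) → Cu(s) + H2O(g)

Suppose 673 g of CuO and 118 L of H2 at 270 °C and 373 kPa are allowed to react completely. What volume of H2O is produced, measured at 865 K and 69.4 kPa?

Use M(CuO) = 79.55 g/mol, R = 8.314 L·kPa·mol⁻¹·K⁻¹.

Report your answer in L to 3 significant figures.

n(CuO) = 673 / 79.55 = 8.460 mol
n(H2) = PV/RT = (373 × 118) / (8.314 × 543.15) = 9.747 mol
For 8.460 mol CuO, stoichiometry requires (1/1) × 8.460 = 8.460 mol H2; 9.747 mol is available, so CuO is limiting.
n(H2O) = (1/1) × 8.460 = 8.460 mol
V(H2O) = nRT/P = 8.460 × 8.314 × 865 / 69.4 = 876.7 L

877 L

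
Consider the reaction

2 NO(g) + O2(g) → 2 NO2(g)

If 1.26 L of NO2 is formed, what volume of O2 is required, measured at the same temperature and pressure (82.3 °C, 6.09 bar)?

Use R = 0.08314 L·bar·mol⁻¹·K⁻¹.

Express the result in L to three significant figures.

0.630 L

At constant T and P, gas volumes are in the mole ratio: V(O2) = (1/2) × 1.26 = 0.6300 L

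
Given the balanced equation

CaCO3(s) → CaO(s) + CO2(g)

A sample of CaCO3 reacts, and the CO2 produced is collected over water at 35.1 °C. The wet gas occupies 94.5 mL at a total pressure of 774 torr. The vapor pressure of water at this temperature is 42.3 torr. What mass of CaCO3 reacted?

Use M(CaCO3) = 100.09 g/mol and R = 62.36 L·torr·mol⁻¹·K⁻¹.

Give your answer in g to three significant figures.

P(CO2) = 774 − 42.3 = 731.7 torr
n(CO2) = PV/RT = (731.7 × 0.09450) / (62.36 × 308.25) = 0.003597 mol
n(CaCO3) = (1/1) × 0.003597 = 0.003597 mol
m(CaCO3) = 0.003597 × 100.09 = 0.3600 g

0.360 g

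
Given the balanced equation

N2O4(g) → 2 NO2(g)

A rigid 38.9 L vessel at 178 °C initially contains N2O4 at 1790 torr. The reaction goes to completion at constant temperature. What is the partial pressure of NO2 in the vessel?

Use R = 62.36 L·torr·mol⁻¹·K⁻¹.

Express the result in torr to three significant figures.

n(N2O4)₀ = PV/RT = (1790 × 38.9) / (62.36 × 451.15) = 2.475 mol
n(NO2) = (2/1) × 2.475 = 4.950 mol
P(NO2) = nRT/V = 4.950 × 62.36 × 451.15 / 38.9 = 3580 torr

3580 torr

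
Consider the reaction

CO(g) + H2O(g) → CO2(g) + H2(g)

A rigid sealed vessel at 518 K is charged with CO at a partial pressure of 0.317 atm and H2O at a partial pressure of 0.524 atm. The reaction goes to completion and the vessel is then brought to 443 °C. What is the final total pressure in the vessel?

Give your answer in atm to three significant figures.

At constant V, partial pressures at 518 K are proportional to moles, so apply stoichiometry directly to pressures.
P(H2O) required for 0.317 atm of CO = (1/1) × 0.317 = 0.3170 atm; available 0.524 atm, so CO is limiting.
P(H2O) remaining = 0.524 − (1/1) × 0.317 = 0.2070 atm
P(gaseous products) = (1+1)/1 × 0.317 = 0.6340 atm
P_total at 518 K = 0.2070 + 0.6340 = 0.8410 atm
Scaling to 443 °C: P = 0.8410 × 716.15/518 = 1.163 atm

1.16 atm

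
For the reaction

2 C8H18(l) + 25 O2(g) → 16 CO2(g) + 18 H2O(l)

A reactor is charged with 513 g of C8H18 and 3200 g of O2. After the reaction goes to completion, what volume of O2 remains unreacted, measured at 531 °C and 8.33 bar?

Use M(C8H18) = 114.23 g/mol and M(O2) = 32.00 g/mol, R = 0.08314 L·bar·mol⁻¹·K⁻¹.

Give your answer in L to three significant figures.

352 L

n(C8H18) = 513 / 114.23 = 4.491 mol
n(O2) = 3200 / 32.00 = 100.0 mol
For 4.491 mol C8H18, stoichiometry requires (25/2) × 4.491 = 56.14 mol O2; 100.0 mol is available, so C8H18 is limiting.
n(O2) consumed = (25/2) × 4.491 = 56.14 mol; remaining = 100.0 − 56.14 = 43.86 mol
V(O2) = nRT/P = 43.86 × 0.08314 × 804.15 / 8.33 = 352.0 L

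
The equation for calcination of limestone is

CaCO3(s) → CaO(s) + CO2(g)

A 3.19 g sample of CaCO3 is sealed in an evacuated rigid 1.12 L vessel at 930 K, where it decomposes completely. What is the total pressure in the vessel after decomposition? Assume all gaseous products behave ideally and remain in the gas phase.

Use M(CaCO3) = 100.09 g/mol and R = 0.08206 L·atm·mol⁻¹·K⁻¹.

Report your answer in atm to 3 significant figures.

n(CaCO3) = 3.19 / 100.09 = 0.03187 mol
n(gas produced) = (1/1) × 0.03187 = 0.03187 mol
P = nRT/V = 0.03187 × 0.08206 × 930 / 1.12 = 2.172 atm

2.17 atm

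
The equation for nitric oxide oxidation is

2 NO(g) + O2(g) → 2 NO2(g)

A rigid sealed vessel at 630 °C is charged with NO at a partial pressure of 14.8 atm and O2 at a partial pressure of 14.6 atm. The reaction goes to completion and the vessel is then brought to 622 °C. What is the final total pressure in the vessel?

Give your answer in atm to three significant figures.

21.8 atm

At constant V, partial pressures at 630 °C are proportional to moles, so apply stoichiometry directly to pressures.
P(O2) required for 14.8 atm of NO = (1/2) × 14.8 = 7.400 atm; available 14.6 atm, so NO is limiting.
P(O2) remaining = 14.6 − (1/2) × 14.8 = 7.200 atm
P(gaseous products) = (2)/2 × 14.8 = 14.80 atm
P_total at 630 °C = 7.200 + 14.80 = 22.00 atm
Scaling to 622 °C: P = 22.00 × 895.15/903.15 = 21.81 atm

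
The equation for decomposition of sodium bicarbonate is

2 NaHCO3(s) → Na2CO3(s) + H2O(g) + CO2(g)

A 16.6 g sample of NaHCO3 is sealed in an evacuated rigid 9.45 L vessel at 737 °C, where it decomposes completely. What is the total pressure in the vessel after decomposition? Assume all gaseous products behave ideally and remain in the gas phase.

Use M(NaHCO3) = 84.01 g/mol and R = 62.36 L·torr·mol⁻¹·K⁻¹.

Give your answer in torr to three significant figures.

1320 torr

n(NaHCO3) = 16.6 / 84.01 = 0.1976 mol
n(gas produced) = (2/2) × 0.1976 = 0.1976 mol
P = nRT/V = 0.1976 × 62.36 × 1010.15 / 9.45 = 1317 torr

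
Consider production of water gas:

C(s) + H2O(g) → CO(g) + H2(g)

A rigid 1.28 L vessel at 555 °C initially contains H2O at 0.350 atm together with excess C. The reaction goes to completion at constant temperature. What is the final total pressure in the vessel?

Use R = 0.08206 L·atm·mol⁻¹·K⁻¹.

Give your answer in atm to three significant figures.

0.700 atm

At constant T and V, P ∝ n(gas): 1 mol gas → 2 mol gas.
P_final = (2/1) × 0.350 = 0.7000 atm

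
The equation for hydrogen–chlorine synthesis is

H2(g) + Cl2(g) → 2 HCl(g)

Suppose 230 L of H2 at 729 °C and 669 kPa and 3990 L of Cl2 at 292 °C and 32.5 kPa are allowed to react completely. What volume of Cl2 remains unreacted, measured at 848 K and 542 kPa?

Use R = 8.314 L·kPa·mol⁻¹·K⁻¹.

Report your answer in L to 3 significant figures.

119 L

n(H2) = PV/RT = (669 × 230) / (8.314 × 1002.15) = 18.47 mol
n(Cl2) = PV/RT = (32.5 × 3990) / (8.314 × 565.15) = 27.60 mol
For 18.47 mol H2, stoichiometry requires (1/1) × 18.47 = 18.47 mol Cl2; 27.60 mol is available, so H2 is limiting.
n(Cl2) consumed = (1/1) × 18.47 = 18.47 mol; remaining = 27.60 − 18.47 = 9.130 mol
V(Cl2) = nRT/P = 9.130 × 8.314 × 848 / 542 = 118.8 L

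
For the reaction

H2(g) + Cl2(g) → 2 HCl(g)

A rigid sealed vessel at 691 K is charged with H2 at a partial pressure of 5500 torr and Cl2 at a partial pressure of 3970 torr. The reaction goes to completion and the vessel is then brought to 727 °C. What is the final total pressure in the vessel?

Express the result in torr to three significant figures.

With V and T fixed, P_i ∝ n_i, so the mole ratios apply directly to partial pressures at 691 K.
P(Cl2) required for 5500 torr of H2 = (1/1) × 5500 = 5500 torr; available 3970 torr, so Cl2 is limiting.
P(H2) remaining = 5500 − (1/1) × 3970 = 1530 torr
P(gaseous products) = (2)/1 × 3970 = 7940 torr
P_total at 691 K = 1530 + 7940 = 9470 torr
Scaling to 727 °C: P = 9470 × 1000.15/691 = 13710 torr

13700 torr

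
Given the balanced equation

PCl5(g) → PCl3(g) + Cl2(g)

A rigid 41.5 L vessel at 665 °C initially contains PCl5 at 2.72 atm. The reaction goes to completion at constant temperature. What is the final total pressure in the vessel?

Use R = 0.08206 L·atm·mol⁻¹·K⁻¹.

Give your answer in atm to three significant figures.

Rigid vessel, constant T ⇒ P scales with total gas moles (1 → 2).
P_final = (2/1) × 2.72 = 5.440 atm

5.44 atm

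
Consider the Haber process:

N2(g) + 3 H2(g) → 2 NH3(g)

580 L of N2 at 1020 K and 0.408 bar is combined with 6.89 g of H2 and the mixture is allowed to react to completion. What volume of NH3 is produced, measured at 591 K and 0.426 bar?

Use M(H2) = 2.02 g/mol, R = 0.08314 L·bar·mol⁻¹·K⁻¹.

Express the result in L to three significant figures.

n(N2) = PV/RT = (0.408 × 580) / (0.08314 × 1020) = 2.790 mol
n(H2) = 6.89 / 2.02 = 3.411 mol
For 2.790 mol N2, stoichiometry requires (3/1) × 2.790 = 8.370 mol H2; 3.411 mol is available, so H2 is limiting.
n(NH3) = (2/3) × 3.411 = 2.274 mol
V(NH3) = nRT/P = 2.274 × 0.08314 × 591 / 0.426 = 262.3 L

262 L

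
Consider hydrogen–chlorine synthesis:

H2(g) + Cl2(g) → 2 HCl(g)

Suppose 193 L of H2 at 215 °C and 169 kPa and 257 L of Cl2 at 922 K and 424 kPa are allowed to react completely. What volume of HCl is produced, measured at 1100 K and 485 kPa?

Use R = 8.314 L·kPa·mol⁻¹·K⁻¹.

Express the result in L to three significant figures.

n(H2) = PV/RT = (169 × 193) / (8.314 × 488.15) = 8.037 mol
n(Cl2) = PV/RT = (424 × 257) / (8.314 × 922) = 14.22 mol
For 8.037 mol H2, stoichiometry requires (1/1) × 8.037 = 8.037 mol Cl2; 14.22 mol is available, so H2 is limiting.
n(HCl) = (2/1) × 8.037 = 16.07 mol
V(HCl) = nRT/P = 16.07 × 8.314 × 1100 / 485 = 303.0 L

303 L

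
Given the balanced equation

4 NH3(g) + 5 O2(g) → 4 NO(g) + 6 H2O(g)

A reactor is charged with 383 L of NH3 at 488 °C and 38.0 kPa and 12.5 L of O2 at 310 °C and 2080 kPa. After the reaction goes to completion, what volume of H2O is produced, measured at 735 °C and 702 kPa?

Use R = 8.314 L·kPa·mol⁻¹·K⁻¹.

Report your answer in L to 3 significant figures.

n(NH3) = PV/RT = (38.0 × 383) / (8.314 × 761.15) = 2.300 mol
n(O2) = PV/RT = (2080 × 12.5) / (8.314 × 583.15) = 5.363 mol
For 2.300 mol NH3, stoichiometry requires (5/4) × 2.300 = 2.875 mol O2; 5.363 mol is available, so NH3 is limiting.
n(H2O) = (6/4) × 2.300 = 3.450 mol
V(H2O) = nRT/P = 3.450 × 8.314 × 1008.15 / 702 = 41.19 L

41.2 L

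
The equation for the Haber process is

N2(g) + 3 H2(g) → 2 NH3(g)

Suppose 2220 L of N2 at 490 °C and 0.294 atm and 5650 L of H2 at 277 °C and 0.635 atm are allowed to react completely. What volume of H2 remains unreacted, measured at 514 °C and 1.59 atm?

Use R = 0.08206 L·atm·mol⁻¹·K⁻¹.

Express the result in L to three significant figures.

n(N2) = PV/RT = (0.294 × 2220) / (0.08206 × 763.15) = 10.42 mol
n(H2) = PV/RT = (0.635 × 5650) / (0.08206 × 550.15) = 79.47 mol
For 10.42 mol N2, stoichiometry requires (3/1) × 10.42 = 31.26 mol H2; 79.47 mol is available, so N2 is limiting.
n(H2) consumed = (3/1) × 10.42 = 31.26 mol; remaining = 79.47 − 31.26 = 48.21 mol
V(H2) = nRT/P = 48.21 × 0.08206 × 787.15 / 1.59 = 1959 L

1960 L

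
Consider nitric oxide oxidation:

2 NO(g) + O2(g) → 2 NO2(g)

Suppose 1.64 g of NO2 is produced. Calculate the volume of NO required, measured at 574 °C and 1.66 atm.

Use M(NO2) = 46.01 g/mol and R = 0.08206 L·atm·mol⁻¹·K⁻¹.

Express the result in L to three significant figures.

n(NO2) = 1.640 / 46.01 = 0.03564 mol
n(NO) = (2/2) × 0.03564 = 0.03564 mol
V = nRT/P = 0.03564 × 0.08206 × 847.15 / 1.66 = 1.493 L

1.49 L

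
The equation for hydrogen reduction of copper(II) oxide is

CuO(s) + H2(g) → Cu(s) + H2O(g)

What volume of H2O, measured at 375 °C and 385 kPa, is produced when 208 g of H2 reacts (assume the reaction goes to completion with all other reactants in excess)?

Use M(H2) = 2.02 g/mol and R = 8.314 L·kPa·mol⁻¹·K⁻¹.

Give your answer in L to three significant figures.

n(H2) = 208.0 / 2.02 = 103.0 mol
n(H2O) = (1/1) × 103.0 = 103.0 mol
V = nRT/P = 103.0 × 8.314 × 648.15 / 385 = 1442 L

1440 L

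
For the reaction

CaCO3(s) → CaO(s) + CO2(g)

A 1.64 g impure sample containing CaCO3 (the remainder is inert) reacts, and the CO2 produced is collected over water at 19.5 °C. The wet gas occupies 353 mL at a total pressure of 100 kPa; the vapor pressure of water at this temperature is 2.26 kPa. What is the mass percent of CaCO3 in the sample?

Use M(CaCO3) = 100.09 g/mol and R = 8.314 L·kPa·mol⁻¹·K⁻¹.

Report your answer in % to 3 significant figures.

P(CO2) = 100 − 2.26 = 97.74 kPa
n(CO2) = PV/RT = (97.74 × 0.3530) / (8.314 × 292.65) = 0.01418 mol
n(CaCO3) = (1/1) × 0.01418 = 0.01418 mol
m(CaCO3) = 0.01418 × 100.09 = 1.419 g
%CaCO3 = 1.419 / 1.64 × 100 = 86.52%

86.5 %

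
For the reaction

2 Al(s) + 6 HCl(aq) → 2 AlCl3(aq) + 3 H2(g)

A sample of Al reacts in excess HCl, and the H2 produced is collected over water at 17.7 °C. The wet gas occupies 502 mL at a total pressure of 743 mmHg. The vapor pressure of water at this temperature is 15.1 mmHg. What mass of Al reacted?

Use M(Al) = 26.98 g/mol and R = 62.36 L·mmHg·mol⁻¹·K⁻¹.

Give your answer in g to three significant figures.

P(H2) = 743 − 15.1 = 727.9 mmHg
n(H2) = PV/RT = (727.9 × 0.5020) / (62.36 × 290.85) = 0.02015 mol
n(Al) = (2/3) × 0.02015 = 0.01343 mol
m(Al) = 0.01343 × 26.98 = 0.3623 g

0.362 g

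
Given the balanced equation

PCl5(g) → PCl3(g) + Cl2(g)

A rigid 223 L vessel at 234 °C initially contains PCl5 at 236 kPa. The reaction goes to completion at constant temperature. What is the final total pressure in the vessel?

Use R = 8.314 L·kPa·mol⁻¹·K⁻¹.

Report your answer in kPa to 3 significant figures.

Since T and V are fixed, P_final/P_initial = n_final/n_initial = 2/1.
P_final = (2/1) × 236 = 472.0 kPa

472 kPa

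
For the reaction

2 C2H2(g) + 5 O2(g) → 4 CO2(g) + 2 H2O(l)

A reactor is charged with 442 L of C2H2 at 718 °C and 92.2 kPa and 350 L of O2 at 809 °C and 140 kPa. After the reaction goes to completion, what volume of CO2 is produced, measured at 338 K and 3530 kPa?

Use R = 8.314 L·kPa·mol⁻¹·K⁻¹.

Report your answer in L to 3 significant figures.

3.47 L

n(C2H2) = PV/RT = (92.2 × 442) / (8.314 × 991.15) = 4.945 mol
n(O2) = PV/RT = (140 × 350) / (8.314 × 1082.15) = 5.446 mol
For 4.945 mol C2H2, stoichiometry requires (5/2) × 4.945 = 12.36 mol O2; 5.446 mol is available, so O2 is limiting.
n(CO2) = (4/5) × 5.446 = 4.357 mol
V(CO2) = nRT/P = 4.357 × 8.314 × 338 / 3530 = 3.468 L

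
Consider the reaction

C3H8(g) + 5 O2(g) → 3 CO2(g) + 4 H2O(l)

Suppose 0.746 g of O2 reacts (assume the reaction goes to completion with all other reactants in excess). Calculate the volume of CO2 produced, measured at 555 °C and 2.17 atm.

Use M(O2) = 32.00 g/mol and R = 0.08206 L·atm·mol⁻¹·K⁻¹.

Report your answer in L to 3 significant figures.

n(O2) = 0.7460 / 32.00 = 0.02331 mol
n(CO2) = (3/5) × 0.02331 = 0.01399 mol
V = nRT/P = 0.01399 × 0.08206 × 828.15 / 2.17 = 0.4381 L

0.438 L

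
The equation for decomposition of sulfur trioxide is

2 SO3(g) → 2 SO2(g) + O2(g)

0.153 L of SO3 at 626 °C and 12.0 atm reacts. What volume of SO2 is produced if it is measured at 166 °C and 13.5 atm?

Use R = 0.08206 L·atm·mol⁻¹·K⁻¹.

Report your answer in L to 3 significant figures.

n(SO3) = PV/RT = (12.0 × 0.153) / (0.08206 × 899.15) = 0.02488 mol
n(SO2) = (2/2) × 0.02488 = 0.02488 mol
V = nRT/P = 0.02488 × 0.08206 × 439.15 / 13.5 = 0.06641 L

0.0664 L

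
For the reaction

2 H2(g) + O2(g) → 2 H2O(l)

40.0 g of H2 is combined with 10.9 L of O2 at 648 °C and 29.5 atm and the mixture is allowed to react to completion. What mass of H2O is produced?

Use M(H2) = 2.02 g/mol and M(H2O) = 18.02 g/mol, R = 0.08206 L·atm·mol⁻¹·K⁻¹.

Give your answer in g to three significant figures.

153 g

n(H2) = 40.0 / 2.02 = 19.80 mol
n(O2) = PV/RT = (29.5 × 10.9) / (0.08206 × 921.15) = 4.254 mol
For 19.80 mol H2, stoichiometry requires (1/2) × 19.80 = 9.900 mol O2; 4.254 mol is available, so O2 is limiting.
n(H2O) = (2/1) × 4.254 = 8.508 mol
m(H2O) = 8.508 × 18.02 = 153.3 g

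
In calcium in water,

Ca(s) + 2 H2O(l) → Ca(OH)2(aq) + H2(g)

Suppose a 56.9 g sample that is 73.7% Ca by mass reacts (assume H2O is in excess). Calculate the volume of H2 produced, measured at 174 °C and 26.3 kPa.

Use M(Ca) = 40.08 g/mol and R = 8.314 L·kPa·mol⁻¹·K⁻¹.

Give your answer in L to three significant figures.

148 L

mass of Ca = 56.9 × 73.7/100 = 41.94 g
n(Ca) = 41.94 / 40.08 = 1.046 mol
n(H2) = (1/1) × 1.046 = 1.046 mol
V = nRT/P = 1.046 × 8.314 × 447.15 / 26.3 = 147.9 L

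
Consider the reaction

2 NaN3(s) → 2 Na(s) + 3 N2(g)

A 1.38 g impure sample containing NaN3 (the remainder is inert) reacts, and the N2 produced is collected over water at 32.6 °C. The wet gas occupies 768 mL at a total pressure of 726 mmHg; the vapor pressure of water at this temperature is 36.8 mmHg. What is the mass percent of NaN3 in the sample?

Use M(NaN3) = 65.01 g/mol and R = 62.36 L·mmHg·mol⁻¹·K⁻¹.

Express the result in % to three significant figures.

P(N2) = 726 − 36.8 = 689.2 mmHg
n(N2) = PV/RT = (689.2 × 0.7680) / (62.36 × 305.75) = 0.02776 mol
n(NaN3) = (2/3) × 0.02776 = 0.01851 mol
m(NaN3) = 0.01851 × 65.01 = 1.203 g
%NaN3 = 1.203 / 1.38 × 100 = 87.17%

87.2 %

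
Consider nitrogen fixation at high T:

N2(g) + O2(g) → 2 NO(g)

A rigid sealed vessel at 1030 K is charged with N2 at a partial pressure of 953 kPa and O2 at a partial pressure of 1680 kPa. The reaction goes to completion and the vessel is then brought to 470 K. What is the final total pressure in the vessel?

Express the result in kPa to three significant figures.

1200 kPa

With V and T fixed, P_i ∝ n_i, so the mole ratios apply directly to partial pressures at 1030 K.
P(O2) required for 953 kPa of N2 = (1/1) × 953 = 953.0 kPa; available 1680 kPa, so N2 is limiting.
P(O2) remaining = 1680 − (1/1) × 953 = 727.0 kPa
P(gaseous products) = (2)/1 × 953 = 1906 kPa
P_total at 1030 K = 727.0 + 1906 = 2633 kPa
Scaling to 470 K: P = 2633 × 470/1030 = 1201 kPa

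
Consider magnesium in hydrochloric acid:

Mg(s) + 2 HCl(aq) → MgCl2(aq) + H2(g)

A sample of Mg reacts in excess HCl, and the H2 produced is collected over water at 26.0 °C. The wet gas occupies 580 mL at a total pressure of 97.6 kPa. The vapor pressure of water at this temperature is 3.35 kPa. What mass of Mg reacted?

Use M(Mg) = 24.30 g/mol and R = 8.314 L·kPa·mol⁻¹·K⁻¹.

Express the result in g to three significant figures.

P(H2) = 97.6 − 3.35 = 94.25 kPa
n(H2) = PV/RT = (94.25 × 0.5800) / (8.314 × 299.15) = 0.02198 mol
n(Mg) = (1/1) × 0.02198 = 0.02198 mol
m(Mg) = 0.02198 × 24.30 = 0.5341 g

0.534 g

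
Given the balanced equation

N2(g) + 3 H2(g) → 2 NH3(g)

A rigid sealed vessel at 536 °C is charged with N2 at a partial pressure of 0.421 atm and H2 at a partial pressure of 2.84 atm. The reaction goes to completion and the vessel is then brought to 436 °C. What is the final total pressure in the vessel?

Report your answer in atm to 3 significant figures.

2.12 atm

At constant V, partial pressures at 536 °C are proportional to moles, so apply stoichiometry directly to pressures.
P(H2) required for 0.421 atm of N2 = (3/1) × 0.421 = 1.263 atm; available 2.84 atm, so N2 is limiting.
P(H2) remaining = 2.84 − (3/1) × 0.421 = 1.577 atm
P(gaseous products) = (2)/1 × 0.421 = 0.8420 atm
P_total at 536 °C = 1.577 + 0.8420 = 2.419 atm
Scaling to 436 °C: P = 2.419 × 709.15/809.15 = 2.120 atm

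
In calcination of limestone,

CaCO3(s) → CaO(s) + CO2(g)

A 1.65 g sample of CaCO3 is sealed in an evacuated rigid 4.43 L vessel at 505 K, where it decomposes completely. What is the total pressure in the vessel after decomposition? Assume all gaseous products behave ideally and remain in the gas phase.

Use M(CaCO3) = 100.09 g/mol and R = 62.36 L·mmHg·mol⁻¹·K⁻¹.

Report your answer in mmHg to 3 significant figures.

117 mmHg

n(CaCO3) = 1.65 / 100.09 = 0.01649 mol
n(gas produced) = (1/1) × 0.01649 = 0.01649 mol
P = nRT/V = 0.01649 × 62.36 × 505 / 4.43 = 117.2 mmHg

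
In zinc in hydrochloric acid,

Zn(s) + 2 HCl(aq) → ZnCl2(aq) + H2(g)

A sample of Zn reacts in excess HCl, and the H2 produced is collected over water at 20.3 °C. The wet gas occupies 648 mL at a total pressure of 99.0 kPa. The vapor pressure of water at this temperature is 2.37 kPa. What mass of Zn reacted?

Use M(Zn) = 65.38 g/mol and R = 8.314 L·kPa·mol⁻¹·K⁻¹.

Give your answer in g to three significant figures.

P(H2) = 99.0 − 2.37 = 96.63 kPa
n(H2) = PV/RT = (96.63 × 0.6480) / (8.314 × 293.45) = 0.02567 mol
n(Zn) = (1/1) × 0.02567 = 0.02567 mol
m(Zn) = 0.02567 × 65.38 = 1.678 g

1.68 g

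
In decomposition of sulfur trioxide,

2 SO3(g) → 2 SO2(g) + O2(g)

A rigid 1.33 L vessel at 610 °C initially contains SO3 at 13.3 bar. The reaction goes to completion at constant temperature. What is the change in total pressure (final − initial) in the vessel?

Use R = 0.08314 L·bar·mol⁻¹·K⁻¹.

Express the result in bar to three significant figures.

6.65 bar

At constant T and V, P ∝ n(gas): 2 mol gas → 3 mol gas.
P_final = (3/2) × 13.3 = 19.95 bar; ΔP = 19.95 − 13.3 = 6.650 bar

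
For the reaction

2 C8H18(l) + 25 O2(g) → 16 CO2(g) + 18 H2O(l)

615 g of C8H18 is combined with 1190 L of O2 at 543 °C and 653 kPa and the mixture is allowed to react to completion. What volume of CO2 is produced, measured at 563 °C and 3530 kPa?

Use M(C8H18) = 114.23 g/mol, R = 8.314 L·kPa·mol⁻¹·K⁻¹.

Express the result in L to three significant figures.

n(C8H18) = 615 / 114.23 = 5.384 mol
n(O2) = PV/RT = (653 × 1190) / (8.314 × 816.15) = 114.5 mol
For 5.384 mol C8H18, stoichiometry requires (25/2) × 5.384 = 67.30 mol O2; 114.5 mol is available, so C8H18 is limiting.
n(CO2) = (16/2) × 5.384 = 43.07 mol
V(CO2) = nRT/P = 43.07 × 8.314 × 836.15 / 3530 = 84.82 L

84.8 L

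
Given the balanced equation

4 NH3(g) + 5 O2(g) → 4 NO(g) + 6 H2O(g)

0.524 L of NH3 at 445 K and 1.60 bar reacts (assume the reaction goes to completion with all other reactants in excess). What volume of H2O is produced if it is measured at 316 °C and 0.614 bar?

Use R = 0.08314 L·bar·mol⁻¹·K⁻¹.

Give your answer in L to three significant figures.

2.71 L

n(NH3) = PV/RT = (1.60 × 0.524) / (0.08314 × 445) = 0.02266 mol
n(H2O) = (6/4) × 0.02266 = 0.03399 mol
V = nRT/P = 0.03399 × 0.08314 × 589.15 / 0.614 = 2.712 L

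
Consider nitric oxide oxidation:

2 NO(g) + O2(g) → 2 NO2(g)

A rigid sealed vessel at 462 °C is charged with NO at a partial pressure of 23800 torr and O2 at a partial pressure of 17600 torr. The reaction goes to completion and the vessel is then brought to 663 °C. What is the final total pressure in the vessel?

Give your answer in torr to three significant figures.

At constant V, partial pressures at 462 °C are proportional to moles, so apply stoichiometry directly to pressures.
P(O2) required for 23800 torr of NO = (1/2) × 23800 = 11900 torr; available 17600 torr, so NO is limiting.
P(O2) remaining = 17600 − (1/2) × 23800 = 5700 torr
P(gaseous products) = (2)/2 × 23800 = 23800 torr
P_total at 462 °C = 5700 + 23800 = 29500 torr
Scaling to 663 °C: P = 29500 × 936.15/735.15 = 37570 torr

37600 torr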